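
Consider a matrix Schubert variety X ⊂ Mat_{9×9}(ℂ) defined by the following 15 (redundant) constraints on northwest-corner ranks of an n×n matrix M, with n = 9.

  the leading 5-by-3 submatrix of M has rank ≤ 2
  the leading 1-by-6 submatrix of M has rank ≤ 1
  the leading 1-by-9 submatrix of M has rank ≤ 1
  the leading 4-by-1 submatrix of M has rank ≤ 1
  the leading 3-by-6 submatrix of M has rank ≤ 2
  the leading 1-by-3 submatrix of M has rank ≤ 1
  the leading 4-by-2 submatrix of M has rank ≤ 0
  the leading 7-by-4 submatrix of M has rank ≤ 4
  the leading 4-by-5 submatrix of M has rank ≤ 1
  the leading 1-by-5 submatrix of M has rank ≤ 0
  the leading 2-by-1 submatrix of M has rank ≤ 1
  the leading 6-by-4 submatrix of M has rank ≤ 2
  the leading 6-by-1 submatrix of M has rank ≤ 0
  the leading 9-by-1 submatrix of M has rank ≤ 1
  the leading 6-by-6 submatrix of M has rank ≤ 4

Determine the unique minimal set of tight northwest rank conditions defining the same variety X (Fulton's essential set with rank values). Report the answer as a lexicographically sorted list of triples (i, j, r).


The tightest implied rank at each (i,j), from the 15 conditions:

  0  0  0  0  0  1  1  1  1
  0  0  1  1  1  2  2  2  2
  0  0  1  1  1  2  3  3  3
  0  0  1  1  1  2  3  4  4
  0  1  2  2  2  3  4  5  5
  0  1  2  2  3  4  5  6  6
  1  2  3  3  4  5  6  7  7
  1  2  3  4  5  6  7  8  8
  1  2  3  4  5  6  7  8  9

giving w = (6, 3, 7, 8, 2, 5, 1, 4, 9) via Δ²R.

Fulton essential set (5 of the 18 Rothe cells):

[(1, 5, 0), (4, 2, 0), (4, 5, 1), (6, 1, 0), (6, 4, 2)]


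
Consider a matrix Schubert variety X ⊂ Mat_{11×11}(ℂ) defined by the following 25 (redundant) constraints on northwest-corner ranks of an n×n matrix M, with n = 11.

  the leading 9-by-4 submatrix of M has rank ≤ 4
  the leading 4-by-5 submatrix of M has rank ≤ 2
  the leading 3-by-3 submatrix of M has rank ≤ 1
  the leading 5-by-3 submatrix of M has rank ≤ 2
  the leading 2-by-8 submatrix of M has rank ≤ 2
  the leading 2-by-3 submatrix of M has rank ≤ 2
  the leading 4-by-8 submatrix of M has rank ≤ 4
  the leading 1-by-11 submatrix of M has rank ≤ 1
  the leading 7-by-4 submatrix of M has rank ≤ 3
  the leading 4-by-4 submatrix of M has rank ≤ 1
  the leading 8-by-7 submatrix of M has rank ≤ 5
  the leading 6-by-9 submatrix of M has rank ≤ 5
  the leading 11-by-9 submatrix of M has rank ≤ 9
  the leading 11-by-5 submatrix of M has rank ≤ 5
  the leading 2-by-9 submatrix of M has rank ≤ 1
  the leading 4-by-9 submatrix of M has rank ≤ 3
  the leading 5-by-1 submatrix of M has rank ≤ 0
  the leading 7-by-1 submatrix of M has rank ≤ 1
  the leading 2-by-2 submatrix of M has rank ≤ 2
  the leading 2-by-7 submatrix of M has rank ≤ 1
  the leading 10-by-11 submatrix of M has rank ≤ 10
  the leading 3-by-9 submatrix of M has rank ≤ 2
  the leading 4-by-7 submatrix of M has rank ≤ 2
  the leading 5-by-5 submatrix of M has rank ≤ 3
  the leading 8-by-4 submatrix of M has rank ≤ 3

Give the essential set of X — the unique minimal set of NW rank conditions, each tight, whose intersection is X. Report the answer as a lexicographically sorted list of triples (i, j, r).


Rank table r_w(11×11) implied by the 25 constraints:

  i=1: 0  1  1  1  1  1  1  1  1  1  1
  i=2: 0  1  1  1  1  1  1  1  1  2  2
  i=3: 0  1  1  1  2  2  2  2  2  3  3
  i=4: 0  1  1  1  2  2  2  3  3  4  4
  i=5: 0  1  2  2  3  3  3  4  4  5  5
  i=6: 1  2  3  3  4  4  4  5  5  6  6
  i=7: 1  2  3  3  4  5  5  6  6  7  7
  i=8: 1  2  3  3  4  5  5  6  7  8  8
  i=9: 1  2  3  4  5  6  6  7  8  9  9
  i=10: 1  2  3  4  5  6  7  8  9  10  10
  i=11: 1  2  3  4  5  6  7  8  9  10  11

the unique w with this rank table is (2, 10, 5, 8, 3, 1, 6, 9, 4, 7, 11).

D(w) has 21 cells with 6 SE-corners; essential set:

[(2, 9, 1), (4, 4, 1), (4, 7, 2), (5, 1, 0), (8, 4, 3), (8, 7, 5)]


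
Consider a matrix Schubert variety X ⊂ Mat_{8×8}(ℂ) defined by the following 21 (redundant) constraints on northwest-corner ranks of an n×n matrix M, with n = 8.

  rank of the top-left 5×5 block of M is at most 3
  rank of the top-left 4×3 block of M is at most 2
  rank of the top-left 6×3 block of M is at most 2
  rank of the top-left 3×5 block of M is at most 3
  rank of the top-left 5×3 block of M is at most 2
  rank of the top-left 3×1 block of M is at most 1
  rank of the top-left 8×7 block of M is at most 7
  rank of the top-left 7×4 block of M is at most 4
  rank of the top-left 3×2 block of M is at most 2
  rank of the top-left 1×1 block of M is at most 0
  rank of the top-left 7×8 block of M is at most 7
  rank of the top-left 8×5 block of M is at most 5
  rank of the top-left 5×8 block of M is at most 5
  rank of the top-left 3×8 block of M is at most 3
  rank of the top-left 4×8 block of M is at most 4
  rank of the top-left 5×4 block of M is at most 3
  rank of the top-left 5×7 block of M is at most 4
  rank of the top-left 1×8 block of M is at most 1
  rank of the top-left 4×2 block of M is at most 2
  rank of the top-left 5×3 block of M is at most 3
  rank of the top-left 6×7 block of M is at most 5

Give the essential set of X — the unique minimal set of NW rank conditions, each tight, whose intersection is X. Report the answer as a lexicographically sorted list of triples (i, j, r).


Computing R[i][j] = min implied NW-rank bound (n=8, 21 conditions):

  row 1: 0, 1, 1, 1, 1, 1, 1, 1
  row 2: 1, 2, 2, 2, 2, 2, 2, 2
  row 3: 1, 2, 2, 3, 3, 3, 3, 3
  row 4: 1, 2, 2, 3, 3, 4, 4, 4
  row 5: 1, 2, 2, 3, 3, 4, 4, 5
  row 6: 1, 2, 2, 3, 4, 5, 5, 6
  row 7: 1, 2, 3, 4, 5, 6, 6, 7
  row 8: 1, 2, 3, 4, 5, 6, 7, 8

reading off 1-entries of Δ²R: w = (2, 1, 4, 6, 8, 5, 3, 7).

ℓ(w)=8; the 4 essential cells (i,j,r):

[(1, 1, 0), (5, 5, 3), (5, 7, 4), (6, 3, 2)]


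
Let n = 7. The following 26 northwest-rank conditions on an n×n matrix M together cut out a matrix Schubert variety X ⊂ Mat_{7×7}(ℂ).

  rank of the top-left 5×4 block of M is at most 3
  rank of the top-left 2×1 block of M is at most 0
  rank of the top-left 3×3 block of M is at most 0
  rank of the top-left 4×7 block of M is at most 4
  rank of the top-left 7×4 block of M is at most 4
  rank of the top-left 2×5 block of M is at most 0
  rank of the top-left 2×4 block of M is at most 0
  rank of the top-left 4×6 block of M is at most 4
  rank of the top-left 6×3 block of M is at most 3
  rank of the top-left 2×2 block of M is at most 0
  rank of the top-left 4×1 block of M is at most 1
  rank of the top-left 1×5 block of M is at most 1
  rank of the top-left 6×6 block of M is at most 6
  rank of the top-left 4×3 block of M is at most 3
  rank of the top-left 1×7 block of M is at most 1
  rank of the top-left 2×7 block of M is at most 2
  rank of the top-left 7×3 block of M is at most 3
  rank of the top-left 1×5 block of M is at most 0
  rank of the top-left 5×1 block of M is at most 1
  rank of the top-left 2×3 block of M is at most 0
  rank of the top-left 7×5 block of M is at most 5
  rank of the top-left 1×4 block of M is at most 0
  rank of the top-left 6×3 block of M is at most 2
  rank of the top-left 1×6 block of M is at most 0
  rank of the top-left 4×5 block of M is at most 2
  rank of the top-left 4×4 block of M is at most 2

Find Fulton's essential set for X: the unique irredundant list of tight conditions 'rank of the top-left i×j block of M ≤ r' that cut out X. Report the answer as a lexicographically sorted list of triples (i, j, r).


The tightest implied rank at each (i,j), from the 26 conditions:

  row 1: 0, 0, 0, 0, 0, 0, 1
  row 2: 0, 0, 0, 0, 0, 1, 2
  row 3: 0, 0, 0, 1, 1, 2, 3
  row 4: 1, 1, 1, 2, 2, 3, 4
  row 5: 1, 2, 2, 3, 3, 4, 5
  row 6: 1, 2, 2, 3, 4, 5, 6
  row 7: 1, 2, 3, 4, 5, 6, 7

the unique w with this rank table is (7, 6, 4, 1, 2, 5, 3).

D(w) has 15 cells with 4 SE-corners; essential set:

[(1, 6, 0), (2, 5, 0), (3, 3, 0), (6, 3, 2)]


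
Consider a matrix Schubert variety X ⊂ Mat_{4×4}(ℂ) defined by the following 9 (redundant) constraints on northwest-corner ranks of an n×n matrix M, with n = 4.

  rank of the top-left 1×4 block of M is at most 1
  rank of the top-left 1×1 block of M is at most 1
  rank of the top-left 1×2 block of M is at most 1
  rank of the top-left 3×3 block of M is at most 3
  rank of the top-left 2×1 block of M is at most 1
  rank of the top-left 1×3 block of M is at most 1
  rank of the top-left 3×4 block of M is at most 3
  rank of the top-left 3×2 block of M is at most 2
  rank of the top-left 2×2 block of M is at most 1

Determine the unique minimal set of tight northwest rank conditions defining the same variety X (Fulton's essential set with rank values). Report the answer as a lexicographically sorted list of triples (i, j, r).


Computing R[i][j] = min implied NW-rank bound (n=4, 9 conditions):

  1  1  1  1
  1  1  2  2
  1  2  3  3
  1  2  3  4

so w = (1, 3, 2, 4).

Rothe diagram D(w) (1 cell), 1 SE-corner (essential condition):

[(2, 2, 1)]


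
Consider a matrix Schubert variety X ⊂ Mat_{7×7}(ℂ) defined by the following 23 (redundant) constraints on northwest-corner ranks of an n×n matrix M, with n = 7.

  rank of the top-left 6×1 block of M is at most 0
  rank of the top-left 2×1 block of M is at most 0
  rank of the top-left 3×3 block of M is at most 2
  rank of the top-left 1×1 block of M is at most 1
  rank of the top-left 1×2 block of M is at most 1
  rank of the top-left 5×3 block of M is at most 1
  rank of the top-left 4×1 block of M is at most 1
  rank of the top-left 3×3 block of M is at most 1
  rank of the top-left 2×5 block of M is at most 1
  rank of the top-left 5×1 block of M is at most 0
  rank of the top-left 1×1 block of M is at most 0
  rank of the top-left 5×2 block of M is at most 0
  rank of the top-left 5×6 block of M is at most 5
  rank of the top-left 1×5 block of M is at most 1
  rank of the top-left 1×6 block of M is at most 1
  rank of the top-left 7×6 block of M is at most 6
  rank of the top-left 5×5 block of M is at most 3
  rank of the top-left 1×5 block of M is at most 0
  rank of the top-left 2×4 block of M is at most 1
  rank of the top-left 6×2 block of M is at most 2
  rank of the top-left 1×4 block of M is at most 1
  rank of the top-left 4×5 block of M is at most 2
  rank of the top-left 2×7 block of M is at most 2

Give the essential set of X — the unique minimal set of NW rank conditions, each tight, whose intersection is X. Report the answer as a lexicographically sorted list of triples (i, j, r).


Reconstructing r_w from the 23 given conditions:

  0  0  0  0  0  1  1
  0  0  1  1  1  2  2
  0  0  1  2  2  3  3
  0  0  1  2  2  3  4
  0  0  1  2  3  4  5
  0  1  2  3  4  5  6
  1  2  3  4  5  6  7

second differences of R give the permutation w = (6, 3, 4, 7, 5, 2, 1).

4 SE-corners of the 15-cell Rothe diagram give Ess(w):

[(1, 5, 0), (4, 5, 2), (5, 2, 0), (6, 1, 0)]


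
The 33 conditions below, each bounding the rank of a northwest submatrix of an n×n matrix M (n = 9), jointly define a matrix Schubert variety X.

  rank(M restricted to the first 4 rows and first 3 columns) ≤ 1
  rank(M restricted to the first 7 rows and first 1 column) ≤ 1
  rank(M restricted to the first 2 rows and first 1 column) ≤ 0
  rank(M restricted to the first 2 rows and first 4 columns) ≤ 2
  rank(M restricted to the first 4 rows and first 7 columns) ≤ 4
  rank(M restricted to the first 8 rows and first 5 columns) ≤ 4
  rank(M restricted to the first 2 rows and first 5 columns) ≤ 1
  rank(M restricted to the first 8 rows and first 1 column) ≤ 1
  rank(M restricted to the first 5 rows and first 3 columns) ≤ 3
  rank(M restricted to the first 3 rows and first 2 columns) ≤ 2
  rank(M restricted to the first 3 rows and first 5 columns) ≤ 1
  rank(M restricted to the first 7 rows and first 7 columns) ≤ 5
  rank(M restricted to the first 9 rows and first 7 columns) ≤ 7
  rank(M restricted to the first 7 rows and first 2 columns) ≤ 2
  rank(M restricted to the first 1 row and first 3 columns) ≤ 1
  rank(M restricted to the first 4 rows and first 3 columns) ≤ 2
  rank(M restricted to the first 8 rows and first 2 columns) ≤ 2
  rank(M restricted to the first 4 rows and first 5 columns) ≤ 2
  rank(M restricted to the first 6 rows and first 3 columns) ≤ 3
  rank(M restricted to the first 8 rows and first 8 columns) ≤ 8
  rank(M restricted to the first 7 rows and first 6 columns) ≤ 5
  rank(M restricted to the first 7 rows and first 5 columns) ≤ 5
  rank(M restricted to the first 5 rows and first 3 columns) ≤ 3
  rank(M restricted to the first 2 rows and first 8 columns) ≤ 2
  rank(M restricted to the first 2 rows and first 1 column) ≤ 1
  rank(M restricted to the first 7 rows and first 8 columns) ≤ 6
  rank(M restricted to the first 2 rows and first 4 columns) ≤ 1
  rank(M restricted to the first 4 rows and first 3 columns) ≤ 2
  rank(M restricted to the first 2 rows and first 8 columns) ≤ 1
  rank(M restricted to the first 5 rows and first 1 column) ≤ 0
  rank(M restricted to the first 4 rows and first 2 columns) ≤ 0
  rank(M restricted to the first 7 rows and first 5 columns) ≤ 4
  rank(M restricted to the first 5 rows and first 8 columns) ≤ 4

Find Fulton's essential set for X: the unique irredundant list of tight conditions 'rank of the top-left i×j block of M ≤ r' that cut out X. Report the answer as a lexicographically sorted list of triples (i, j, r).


Reconstructing r_w from the 33 given conditions:

  row 1: 0, 0, 1, 1, 1, 1, 1, 1, 1
  row 2: 0, 0, 1, 1, 1, 1, 1, 1, 2
  row 3: 0, 0, 1, 1, 1, 2, 2, 2, 3
  row 4: 0, 0, 1, 2, 2, 3, 3, 3, 4
  row 5: 0, 1, 2, 3, 3, 4, 4, 4, 5
  row 6: 1, 2, 3, 4, 4, 5, 5, 5, 6
  row 7: 1, 2, 3, 4, 4, 5, 5, 6, 7
  row 8: 1, 2, 3, 4, 4, 5, 6, 7, 8
  row 9: 1, 2, 3, 4, 5, 6, 7, 8, 9

so w = (3, 9, 6, 4, 2, 1, 8, 7, 5).

Fulton essential set (6 of the 19 Rothe cells):

[(2, 8, 1), (3, 5, 1), (4, 2, 0), (5, 1, 0), (7, 7, 5), (8, 5, 4)]


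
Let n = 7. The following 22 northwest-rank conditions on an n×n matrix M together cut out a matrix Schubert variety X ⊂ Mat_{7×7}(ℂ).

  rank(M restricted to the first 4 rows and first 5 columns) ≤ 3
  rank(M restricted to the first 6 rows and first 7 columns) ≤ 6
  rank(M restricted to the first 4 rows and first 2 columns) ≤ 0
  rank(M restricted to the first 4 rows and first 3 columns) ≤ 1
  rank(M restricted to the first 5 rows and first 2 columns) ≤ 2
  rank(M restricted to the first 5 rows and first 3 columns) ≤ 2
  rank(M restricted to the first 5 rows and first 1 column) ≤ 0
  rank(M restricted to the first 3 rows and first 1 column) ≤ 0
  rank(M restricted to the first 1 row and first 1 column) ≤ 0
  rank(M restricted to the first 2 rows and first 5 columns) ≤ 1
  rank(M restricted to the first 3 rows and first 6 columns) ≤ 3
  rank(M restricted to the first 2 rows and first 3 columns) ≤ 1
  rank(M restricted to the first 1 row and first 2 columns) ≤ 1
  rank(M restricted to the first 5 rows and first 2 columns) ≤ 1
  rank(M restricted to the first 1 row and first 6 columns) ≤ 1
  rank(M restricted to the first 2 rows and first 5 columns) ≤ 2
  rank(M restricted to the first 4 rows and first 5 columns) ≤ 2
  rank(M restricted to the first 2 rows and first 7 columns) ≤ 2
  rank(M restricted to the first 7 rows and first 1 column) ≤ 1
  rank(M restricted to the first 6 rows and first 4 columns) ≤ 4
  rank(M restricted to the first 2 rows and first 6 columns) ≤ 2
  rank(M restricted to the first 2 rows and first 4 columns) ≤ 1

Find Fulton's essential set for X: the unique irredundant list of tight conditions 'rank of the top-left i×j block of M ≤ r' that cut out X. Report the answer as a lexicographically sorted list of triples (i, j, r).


The tightest implied rank at each (i,j), from the 22 conditions:

  0 0 1 1 1 1 1
  0 0 1 1 1 2 2
  0 0 1 2 2 3 3
  0 0 1 2 2 3 4
  0 1 2 3 3 4 5
  1 2 3 4 4 5 6
  1 2 3 4 5 6 7

hence w(1..7) = (3, 6, 4, 7, 2, 1, 5).

Fulton essential set (4 of the 12 Rothe cells):

[(2, 5, 1), (4, 2, 0), (4, 5, 2), (5, 1, 0)]


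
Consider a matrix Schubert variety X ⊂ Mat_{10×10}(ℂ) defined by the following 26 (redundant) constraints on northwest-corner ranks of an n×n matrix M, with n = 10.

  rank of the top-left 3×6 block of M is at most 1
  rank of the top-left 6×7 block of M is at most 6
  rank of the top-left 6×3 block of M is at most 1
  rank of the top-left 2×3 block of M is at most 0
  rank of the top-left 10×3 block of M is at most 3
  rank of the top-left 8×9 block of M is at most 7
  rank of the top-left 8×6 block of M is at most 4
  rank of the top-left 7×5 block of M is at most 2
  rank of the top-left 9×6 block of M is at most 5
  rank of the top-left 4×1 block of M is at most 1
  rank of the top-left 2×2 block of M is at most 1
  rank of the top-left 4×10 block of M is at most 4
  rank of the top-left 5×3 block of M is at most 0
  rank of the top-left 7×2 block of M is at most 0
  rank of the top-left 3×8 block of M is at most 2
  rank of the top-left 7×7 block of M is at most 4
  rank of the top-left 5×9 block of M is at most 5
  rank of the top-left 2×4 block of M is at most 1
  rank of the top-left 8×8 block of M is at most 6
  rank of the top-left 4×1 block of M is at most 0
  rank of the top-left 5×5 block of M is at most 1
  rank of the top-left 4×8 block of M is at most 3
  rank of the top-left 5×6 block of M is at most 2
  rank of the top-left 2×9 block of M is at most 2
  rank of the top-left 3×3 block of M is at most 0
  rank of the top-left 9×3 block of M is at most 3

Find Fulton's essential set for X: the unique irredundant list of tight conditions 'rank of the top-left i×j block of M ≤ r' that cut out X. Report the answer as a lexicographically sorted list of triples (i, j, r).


Propagating the 26 rank bounds to every northwest block:

  row 1: 0 | 0 | 0 | 1 | 1 | 1 | 1 | 1 | 1 | 1
  row 2: 0 | 0 | 0 | 1 | 1 | 1 | 2 | 2 | 2 | 2
  row 3: 0 | 0 | 0 | 1 | 1 | 1 | 2 | 2 | 3 | 3
  row 4: 0 | 0 | 0 | 1 | 1 | 2 | 3 | 3 | 4 | 4
  row 5: 0 | 0 | 0 | 1 | 1 | 2 | 3 | 4 | 5 | 5
  row 6: 0 | 0 | 1 | 2 | 2 | 3 | 4 | 5 | 6 | 6
  row 7: 0 | 0 | 1 | 2 | 2 | 3 | 4 | 5 | 6 | 7
  row 8: 1 | 1 | 2 | 3 | 3 | 4 | 5 | 6 | 7 | 8
  row 9: 1 | 2 | 3 | 4 | 4 | 5 | 6 | 7 | 8 | 9
  row 10: 1 | 2 | 3 | 4 | 5 | 6 | 7 | 8 | 9 | 10

so w = (4, 7, 9, 6, 8, 3, 10, 1, 2, 5).

D(w) has 27 cells with 6 SE-corners; essential set:

[(3, 6, 1), (3, 8, 2), (5, 3, 0), (5, 5, 1), (7, 2, 0), (7, 5, 2)]


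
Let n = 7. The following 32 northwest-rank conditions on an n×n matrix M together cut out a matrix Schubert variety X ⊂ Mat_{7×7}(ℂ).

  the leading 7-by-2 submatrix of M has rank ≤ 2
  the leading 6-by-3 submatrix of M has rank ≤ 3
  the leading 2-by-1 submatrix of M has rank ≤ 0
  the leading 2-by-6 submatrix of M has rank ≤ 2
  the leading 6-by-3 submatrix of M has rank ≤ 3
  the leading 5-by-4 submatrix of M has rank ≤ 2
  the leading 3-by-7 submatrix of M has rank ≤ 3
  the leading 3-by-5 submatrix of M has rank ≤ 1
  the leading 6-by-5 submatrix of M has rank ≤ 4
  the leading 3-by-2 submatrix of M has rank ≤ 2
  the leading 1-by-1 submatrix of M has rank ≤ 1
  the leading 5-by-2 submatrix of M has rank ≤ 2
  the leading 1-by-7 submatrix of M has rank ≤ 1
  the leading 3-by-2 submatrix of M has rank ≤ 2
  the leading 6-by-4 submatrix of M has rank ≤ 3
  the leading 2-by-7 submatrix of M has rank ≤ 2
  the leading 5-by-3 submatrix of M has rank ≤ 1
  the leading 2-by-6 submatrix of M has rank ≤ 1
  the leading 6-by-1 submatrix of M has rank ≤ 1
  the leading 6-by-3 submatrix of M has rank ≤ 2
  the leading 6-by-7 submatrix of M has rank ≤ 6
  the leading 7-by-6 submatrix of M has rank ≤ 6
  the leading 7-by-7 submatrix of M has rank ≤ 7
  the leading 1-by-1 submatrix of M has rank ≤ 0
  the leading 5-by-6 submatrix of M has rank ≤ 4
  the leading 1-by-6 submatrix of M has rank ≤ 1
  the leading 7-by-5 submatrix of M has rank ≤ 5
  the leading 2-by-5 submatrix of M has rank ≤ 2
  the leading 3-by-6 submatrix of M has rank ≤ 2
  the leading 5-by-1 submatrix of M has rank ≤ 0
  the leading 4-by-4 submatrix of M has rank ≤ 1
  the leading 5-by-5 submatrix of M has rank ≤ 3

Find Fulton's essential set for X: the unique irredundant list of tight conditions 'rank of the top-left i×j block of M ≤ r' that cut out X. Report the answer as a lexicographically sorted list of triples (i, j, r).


Rank table r_w(7×7) implied by the 32 constraints:

  row 1: 0 | 1 | 1 | 1 | 1 | 1 | 1
  row 2: 0 | 1 | 1 | 1 | 1 | 1 | 2
  row 3: 0 | 1 | 1 | 1 | 1 | 2 | 3
  row 4: 0 | 1 | 1 | 1 | 2 | 3 | 4
  row 5: 0 | 1 | 1 | 2 | 3 | 4 | 5
  row 6: 1 | 2 | 2 | 3 | 4 | 5 | 6
  row 7: 1 | 2 | 3 | 4 | 5 | 6 | 7

hence w(1..7) = (2, 7, 6, 5, 4, 1, 3).

ℓ(w)=15; the 5 essential cells (i,j,r):

[(2, 6, 1), (3, 5, 1), (4, 4, 1), (5, 1, 0), (5, 3, 1)]


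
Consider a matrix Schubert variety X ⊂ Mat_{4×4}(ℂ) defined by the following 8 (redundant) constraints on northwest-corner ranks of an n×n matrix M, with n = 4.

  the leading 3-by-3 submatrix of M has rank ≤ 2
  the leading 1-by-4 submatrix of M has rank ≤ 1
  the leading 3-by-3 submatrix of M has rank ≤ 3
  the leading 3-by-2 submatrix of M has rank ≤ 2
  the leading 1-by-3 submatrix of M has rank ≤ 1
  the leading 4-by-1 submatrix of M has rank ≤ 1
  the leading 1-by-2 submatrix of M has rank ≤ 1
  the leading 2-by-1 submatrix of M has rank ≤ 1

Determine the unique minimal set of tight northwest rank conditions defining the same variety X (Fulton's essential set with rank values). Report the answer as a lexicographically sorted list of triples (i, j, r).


Propagating the 8 rank bounds to every northwest block:

  1 | 1 | 1 | 1
  1 | 2 | 2 | 2
  1 | 2 | 2 | 3
  1 | 2 | 3 | 4

hence w(1..4) = (1, 2, 4, 3).

|D(w)|=1, |Ess(w)|=1:

[(3, 3, 2)]


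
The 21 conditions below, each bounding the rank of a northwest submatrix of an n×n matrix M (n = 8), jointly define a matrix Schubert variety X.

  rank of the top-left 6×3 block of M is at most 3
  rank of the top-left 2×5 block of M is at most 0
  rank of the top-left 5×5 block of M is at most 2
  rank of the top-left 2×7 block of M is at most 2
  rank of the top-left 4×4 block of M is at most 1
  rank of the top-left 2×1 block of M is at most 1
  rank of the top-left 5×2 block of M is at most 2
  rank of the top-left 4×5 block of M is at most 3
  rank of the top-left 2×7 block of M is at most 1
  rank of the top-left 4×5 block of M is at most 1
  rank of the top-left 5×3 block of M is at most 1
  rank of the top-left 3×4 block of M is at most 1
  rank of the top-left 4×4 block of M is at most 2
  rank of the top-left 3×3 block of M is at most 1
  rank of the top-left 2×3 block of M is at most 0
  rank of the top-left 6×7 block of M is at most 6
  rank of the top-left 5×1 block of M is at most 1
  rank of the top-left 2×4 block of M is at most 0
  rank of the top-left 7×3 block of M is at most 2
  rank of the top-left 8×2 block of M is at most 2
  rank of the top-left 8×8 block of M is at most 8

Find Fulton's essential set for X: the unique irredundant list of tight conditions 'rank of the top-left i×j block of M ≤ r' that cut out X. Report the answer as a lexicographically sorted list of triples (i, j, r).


Rank table r_w(8×8) implied by the 21 constraints:

  i=1: 0, 0, 0, 0, 0, 1, 1, 1
  i=2: 0, 0, 0, 0, 0, 1, 1, 2
  i=3: 1, 1, 1, 1, 1, 2, 2, 3
  i=4: 1, 1, 1, 1, 1, 2, 3, 4
  i=5: 1, 1, 1, 2, 2, 3, 4, 5
  i=6: 1, 2, 2, 3, 3, 4, 5, 6
  i=7: 1, 2, 2, 3, 4, 5, 6, 7
  i=8: 1, 2, 3, 4, 5, 6, 7, 8

second differences of R give the permutation w = (6, 8, 1, 7, 4, 2, 5, 3).

Fulton essential set (5 of the 18 Rothe cells):

[(2, 5, 0), (2, 7, 1), (4, 5, 1), (5, 3, 1), (7, 3, 2)]


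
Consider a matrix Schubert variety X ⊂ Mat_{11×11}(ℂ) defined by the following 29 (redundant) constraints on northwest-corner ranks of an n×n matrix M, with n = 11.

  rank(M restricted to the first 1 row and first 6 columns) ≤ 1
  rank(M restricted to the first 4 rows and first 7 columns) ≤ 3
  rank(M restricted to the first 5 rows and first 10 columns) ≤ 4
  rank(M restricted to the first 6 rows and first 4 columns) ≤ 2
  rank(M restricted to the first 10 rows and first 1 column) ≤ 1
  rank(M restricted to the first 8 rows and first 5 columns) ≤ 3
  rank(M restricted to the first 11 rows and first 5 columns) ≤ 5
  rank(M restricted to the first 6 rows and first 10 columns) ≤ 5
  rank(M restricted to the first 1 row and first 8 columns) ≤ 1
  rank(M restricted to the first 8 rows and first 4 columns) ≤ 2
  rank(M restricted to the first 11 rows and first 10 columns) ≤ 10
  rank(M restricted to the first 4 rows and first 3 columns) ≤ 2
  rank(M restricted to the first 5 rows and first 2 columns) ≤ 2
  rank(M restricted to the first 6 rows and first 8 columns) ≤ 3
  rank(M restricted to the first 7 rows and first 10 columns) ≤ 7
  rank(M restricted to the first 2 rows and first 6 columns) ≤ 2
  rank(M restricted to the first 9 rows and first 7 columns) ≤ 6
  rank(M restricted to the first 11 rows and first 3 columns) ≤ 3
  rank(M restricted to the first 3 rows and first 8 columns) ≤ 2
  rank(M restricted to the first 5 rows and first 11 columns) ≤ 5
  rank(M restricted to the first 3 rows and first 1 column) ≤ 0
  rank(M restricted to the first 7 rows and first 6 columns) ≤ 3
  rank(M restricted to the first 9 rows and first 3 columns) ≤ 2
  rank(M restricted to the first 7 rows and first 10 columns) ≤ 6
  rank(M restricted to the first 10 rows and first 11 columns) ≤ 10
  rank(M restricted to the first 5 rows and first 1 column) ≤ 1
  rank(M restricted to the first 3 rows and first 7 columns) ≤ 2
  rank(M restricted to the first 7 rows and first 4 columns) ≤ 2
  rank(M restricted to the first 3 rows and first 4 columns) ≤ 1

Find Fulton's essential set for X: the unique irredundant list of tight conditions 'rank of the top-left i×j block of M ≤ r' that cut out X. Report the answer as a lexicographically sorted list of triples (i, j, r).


Reconstructing r_w from the 29 given conditions:

  row 1: 0 1 1 1 1 1 1 1 1 1 1
  row 2: 0 1 1 1 2 2 2 2 2 2 2
  row 3: 0 1 1 1 2 2 2 2 3 3 3
  row 4: 1 2 2 2 3 3 3 3 4 4 4
  row 5: 1 2 2 2 3 3 3 3 4 4 5
  row 6: 1 2 2 2 3 3 3 3 4 5 6
  row 7: 1 2 2 2 3 3 4 4 5 6 7
  row 8: 1 2 2 2 3 4 5 5 6 7 8
  row 9: 1 2 2 3 4 5 6 6 7 8 9
  row 10: 1 2 3 4 5 6 7 7 8 9 10
  row 11: 1 2 3 4 5 6 7 8 9 10 11

hence w(1..11) = (2, 5, 9, 1, 11, 10, 7, 6, 4, 3, 8).

Rothe diagram D(w) (27 cells), 8 SE-corners (essential conditions):

[(3, 1, 0), (3, 4, 1), (3, 8, 2), (5, 10, 4), (6, 8, 3), (7, 6, 3), (8, 4, 2), (9, 3, 2)]


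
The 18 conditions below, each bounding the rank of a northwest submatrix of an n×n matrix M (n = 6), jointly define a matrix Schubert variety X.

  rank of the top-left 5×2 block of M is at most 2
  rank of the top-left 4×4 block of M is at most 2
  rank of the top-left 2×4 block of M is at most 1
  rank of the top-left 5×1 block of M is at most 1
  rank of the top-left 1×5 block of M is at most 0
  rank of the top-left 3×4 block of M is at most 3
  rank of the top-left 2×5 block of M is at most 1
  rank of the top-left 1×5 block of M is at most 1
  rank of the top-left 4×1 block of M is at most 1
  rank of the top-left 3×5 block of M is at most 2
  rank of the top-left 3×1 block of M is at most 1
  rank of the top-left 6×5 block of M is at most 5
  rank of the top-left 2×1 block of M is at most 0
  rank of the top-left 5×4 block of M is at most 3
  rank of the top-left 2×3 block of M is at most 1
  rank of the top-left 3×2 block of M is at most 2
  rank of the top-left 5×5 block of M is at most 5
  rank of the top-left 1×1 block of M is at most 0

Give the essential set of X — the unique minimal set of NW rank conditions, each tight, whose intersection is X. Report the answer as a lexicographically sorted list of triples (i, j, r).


The tightest implied rank at each (i,j), from the 18 conditions:

  row 1: 0, 0, 0, 0, 0, 1
  row 2: 0, 1, 1, 1, 1, 2
  row 3: 1, 2, 2, 2, 2, 3
  row 4: 1, 2, 2, 2, 3, 4
  row 5: 1, 2, 3, 3, 4, 5
  row 6: 1, 2, 3, 4, 5, 6

second differences of R give the permutation w = (6, 2, 1, 5, 3, 4).

Fulton essential set (3 of the 8 Rothe cells):

[(1, 5, 0), (2, 1, 0), (4, 4, 2)]


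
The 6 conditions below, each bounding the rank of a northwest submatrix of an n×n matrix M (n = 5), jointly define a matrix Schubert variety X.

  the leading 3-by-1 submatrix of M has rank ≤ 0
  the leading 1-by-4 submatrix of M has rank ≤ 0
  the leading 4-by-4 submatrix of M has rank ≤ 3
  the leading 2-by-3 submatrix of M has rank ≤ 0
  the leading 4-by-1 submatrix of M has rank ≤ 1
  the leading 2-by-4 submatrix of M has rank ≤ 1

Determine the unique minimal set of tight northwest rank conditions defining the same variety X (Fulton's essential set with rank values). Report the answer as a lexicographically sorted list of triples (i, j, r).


Recovering R(i,j) via the rank-extension bound from the 6 conditions:

  row 1: 0, 0, 0, 0, 1
  row 2: 0, 0, 0, 1, 2
  row 3: 0, 1, 1, 2, 3
  row 4: 1, 2, 2, 3, 4
  row 5: 1, 2, 3, 4, 5

the unique w with this rank table is (5, 4, 2, 1, 3).

ℓ(w)=8; the 3 essential cells (i,j,r):

[(1, 4, 0), (2, 3, 0), (3, 1, 0)]


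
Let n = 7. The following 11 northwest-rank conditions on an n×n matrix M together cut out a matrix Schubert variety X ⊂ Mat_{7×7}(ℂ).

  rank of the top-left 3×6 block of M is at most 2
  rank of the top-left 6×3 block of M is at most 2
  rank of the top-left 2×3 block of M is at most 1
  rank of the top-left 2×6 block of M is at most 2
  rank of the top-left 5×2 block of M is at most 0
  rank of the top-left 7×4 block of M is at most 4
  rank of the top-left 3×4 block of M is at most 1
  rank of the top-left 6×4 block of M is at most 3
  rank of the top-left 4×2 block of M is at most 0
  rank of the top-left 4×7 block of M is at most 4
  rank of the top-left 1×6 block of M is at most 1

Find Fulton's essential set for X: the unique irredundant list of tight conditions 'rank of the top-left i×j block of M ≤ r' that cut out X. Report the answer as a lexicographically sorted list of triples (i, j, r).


Propagating the 11 rank bounds to every northwest block:

  R[1]: 0  0  1  1  1  1  1
  R[2]: 0  0  1  1  2  2  2
  R[3]: 0  0  1  1  2  2  3
  R[4]: 0  0  1  2  3  3  4
  R[5]: 0  0  1  2  3  4  5
  R[6]: 1  1  2  3  4  5  6
  R[7]: 1  2  3  4  5  6  7

so w = (3, 5, 7, 4, 6, 1, 2).

D(w) has 13 cells with 3 SE-corners; essential set:

[(3, 4, 1), (3, 6, 2), (5, 2, 0)]


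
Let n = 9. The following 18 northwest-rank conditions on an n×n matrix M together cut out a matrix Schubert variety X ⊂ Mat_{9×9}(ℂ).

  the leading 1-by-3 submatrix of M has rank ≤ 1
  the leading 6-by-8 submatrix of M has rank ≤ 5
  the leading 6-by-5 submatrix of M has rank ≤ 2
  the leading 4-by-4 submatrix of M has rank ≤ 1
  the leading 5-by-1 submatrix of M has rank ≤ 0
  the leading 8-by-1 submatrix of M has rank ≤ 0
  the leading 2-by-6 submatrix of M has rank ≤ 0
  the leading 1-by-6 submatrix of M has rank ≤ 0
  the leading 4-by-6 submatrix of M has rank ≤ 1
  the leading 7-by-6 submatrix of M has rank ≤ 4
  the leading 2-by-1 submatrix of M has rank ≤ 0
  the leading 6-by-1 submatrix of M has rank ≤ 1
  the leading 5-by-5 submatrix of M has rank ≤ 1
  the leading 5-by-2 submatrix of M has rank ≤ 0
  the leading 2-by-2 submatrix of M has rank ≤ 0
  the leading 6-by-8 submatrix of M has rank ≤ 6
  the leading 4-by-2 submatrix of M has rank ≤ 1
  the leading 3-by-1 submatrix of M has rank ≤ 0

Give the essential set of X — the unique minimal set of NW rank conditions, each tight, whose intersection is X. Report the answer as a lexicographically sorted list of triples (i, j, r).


Rank table r_w(9×9) implied by the 18 constraints:

  0 | 0 | 0 | 0 | 0 | 0 | 1 | 1 | 1
  0 | 0 | 0 | 0 | 0 | 0 | 1 | 2 | 2
  0 | 0 | 1 | 1 | 1 | 1 | 2 | 3 | 3
  0 | 0 | 1 | 1 | 1 | 1 | 2 | 3 | 4
  0 | 0 | 1 | 1 | 1 | 2 | 3 | 4 | 5
  0 | 1 | 2 | 2 | 2 | 3 | 4 | 5 | 6
  0 | 1 | 2 | 3 | 3 | 4 | 5 | 6 | 7
  0 | 1 | 2 | 3 | 4 | 5 | 6 | 7 | 8
  1 | 2 | 3 | 4 | 5 | 6 | 7 | 8 | 9

hence w(1..9) = (7, 8, 3, 9, 6, 2, 4, 5, 1).

5 SE-corners of the 26-cell Rothe diagram give Ess(w):

[(2, 6, 0), (4, 6, 1), (5, 2, 0), (5, 5, 1), (8, 1, 0)]


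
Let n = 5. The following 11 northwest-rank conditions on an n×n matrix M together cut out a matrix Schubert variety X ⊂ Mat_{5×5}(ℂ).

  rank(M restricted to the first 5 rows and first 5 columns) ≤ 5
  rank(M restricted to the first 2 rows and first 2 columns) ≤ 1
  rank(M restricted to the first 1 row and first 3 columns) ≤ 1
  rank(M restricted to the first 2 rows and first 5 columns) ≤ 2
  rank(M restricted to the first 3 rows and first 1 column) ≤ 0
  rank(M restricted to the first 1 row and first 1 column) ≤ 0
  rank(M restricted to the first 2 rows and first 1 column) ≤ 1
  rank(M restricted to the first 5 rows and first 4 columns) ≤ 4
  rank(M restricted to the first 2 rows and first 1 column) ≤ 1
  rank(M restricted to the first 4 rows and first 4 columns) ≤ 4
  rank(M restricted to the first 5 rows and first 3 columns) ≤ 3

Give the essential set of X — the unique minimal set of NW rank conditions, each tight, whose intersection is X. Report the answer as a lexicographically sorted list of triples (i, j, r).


The tightest implied rank at each (i,j), from the 11 conditions:

  row 1: 0  1  1  1  1
  row 2: 0  1  2  2  2
  row 3: 0  1  2  3  3
  row 4: 1  2  3  4  4
  row 5: 1  2  3  4  5

so w = (2, 3, 4, 1, 5).

ℓ(w)=3; the 1 essential cell (i,j,r):

[(3, 1, 0)]


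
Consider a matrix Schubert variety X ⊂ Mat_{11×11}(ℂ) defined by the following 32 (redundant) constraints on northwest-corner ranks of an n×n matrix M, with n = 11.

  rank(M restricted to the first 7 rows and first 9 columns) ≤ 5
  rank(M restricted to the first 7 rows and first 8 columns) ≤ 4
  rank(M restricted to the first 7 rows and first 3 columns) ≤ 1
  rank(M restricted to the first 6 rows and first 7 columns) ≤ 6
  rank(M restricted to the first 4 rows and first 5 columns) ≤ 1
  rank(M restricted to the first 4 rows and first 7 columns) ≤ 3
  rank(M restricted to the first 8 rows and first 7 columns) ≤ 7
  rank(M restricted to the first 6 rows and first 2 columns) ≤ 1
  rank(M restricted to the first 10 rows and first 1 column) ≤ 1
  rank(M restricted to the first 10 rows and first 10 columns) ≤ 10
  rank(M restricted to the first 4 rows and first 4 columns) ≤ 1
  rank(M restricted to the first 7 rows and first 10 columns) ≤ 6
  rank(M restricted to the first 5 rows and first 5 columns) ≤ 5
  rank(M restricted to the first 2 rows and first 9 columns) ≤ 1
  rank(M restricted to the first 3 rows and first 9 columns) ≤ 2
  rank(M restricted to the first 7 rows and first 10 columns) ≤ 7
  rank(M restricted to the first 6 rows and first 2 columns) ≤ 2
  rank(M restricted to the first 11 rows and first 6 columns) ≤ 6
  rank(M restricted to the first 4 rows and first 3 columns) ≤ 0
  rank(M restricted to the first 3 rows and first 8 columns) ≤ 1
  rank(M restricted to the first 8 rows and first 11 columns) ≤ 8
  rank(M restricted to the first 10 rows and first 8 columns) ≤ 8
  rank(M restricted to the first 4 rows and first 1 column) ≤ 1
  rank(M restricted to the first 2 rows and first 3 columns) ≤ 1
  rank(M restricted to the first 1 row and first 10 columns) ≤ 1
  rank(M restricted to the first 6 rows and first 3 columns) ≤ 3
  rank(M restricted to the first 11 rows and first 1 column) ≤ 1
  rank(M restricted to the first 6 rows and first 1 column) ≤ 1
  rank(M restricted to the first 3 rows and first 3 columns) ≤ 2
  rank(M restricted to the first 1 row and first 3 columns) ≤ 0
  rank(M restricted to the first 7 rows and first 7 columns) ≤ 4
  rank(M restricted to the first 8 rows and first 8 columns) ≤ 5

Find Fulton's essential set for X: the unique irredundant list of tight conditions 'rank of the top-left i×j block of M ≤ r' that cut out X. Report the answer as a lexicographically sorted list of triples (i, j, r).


Rank table r_w(11×11) implied by the 32 constraints:

  R[1]: 0 0 0 1 1 1 1 1 1 1 1
  R[2]: 0 0 0 1 1 1 1 1 1 2 2
  R[3]: 0 0 0 1 1 1 1 1 2 3 3
  R[4]: 0 0 0 1 1 2 2 2 3 4 4
  R[5]: 1 1 1 2 2 3 3 3 4 5 5
  R[6]: 1 1 1 2 3 4 4 4 5 6 6
  R[7]: 1 1 1 2 3 4 4 4 5 6 7
  R[8]: 1 2 2 3 4 5 5 5 6 7 8
  R[9]: 1 2 3 4 5 6 6 6 7 8 9
  R[10]: 1 2 3 4 5 6 7 7 8 9 10
  R[11]: 1 2 3 4 5 6 7 8 9 10 11

so w = (4, 10, 9, 6, 1, 5, 11, 2, 3, 7, 8).

ℓ(w)=28; the 6 essential cells (i,j,r):

[(2, 9, 1), (3, 8, 1), (4, 3, 0), (4, 5, 1), (7, 3, 1), (7, 8, 4)]


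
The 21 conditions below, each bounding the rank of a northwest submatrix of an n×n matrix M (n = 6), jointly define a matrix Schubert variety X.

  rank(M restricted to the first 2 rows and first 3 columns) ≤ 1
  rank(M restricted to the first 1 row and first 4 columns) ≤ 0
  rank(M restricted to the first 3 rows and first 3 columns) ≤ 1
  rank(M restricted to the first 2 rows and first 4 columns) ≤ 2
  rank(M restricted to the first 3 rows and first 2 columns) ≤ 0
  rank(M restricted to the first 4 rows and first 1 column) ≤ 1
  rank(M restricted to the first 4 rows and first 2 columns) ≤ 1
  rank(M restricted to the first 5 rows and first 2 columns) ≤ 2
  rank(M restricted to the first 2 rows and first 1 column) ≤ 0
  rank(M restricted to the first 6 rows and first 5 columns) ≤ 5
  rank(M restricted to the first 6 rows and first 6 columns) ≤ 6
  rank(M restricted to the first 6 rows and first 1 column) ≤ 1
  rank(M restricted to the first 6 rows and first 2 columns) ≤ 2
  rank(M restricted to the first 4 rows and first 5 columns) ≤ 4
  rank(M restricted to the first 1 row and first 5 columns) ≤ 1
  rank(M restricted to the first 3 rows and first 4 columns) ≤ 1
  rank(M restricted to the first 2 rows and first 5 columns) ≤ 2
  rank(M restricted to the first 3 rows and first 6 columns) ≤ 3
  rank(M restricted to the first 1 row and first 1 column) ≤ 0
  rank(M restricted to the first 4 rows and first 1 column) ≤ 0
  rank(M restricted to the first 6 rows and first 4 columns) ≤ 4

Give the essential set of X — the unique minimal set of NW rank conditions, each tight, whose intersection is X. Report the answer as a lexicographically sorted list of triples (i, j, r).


Propagating the 21 rank bounds to every northwest block:

  0 | 0 | 0 | 0 | 1 | 1
  0 | 0 | 1 | 1 | 2 | 2
  0 | 0 | 1 | 1 | 2 | 3
  0 | 1 | 2 | 2 | 3 | 4
  1 | 2 | 3 | 3 | 4 | 5
  1 | 2 | 3 | 4 | 5 | 6

the unique w with this rank table is (5, 3, 6, 2, 1, 4).

D(w) has 10 cells with 4 SE-corners; essential set:

[(1, 4, 0), (3, 2, 0), (3, 4, 1), (4, 1, 0)]


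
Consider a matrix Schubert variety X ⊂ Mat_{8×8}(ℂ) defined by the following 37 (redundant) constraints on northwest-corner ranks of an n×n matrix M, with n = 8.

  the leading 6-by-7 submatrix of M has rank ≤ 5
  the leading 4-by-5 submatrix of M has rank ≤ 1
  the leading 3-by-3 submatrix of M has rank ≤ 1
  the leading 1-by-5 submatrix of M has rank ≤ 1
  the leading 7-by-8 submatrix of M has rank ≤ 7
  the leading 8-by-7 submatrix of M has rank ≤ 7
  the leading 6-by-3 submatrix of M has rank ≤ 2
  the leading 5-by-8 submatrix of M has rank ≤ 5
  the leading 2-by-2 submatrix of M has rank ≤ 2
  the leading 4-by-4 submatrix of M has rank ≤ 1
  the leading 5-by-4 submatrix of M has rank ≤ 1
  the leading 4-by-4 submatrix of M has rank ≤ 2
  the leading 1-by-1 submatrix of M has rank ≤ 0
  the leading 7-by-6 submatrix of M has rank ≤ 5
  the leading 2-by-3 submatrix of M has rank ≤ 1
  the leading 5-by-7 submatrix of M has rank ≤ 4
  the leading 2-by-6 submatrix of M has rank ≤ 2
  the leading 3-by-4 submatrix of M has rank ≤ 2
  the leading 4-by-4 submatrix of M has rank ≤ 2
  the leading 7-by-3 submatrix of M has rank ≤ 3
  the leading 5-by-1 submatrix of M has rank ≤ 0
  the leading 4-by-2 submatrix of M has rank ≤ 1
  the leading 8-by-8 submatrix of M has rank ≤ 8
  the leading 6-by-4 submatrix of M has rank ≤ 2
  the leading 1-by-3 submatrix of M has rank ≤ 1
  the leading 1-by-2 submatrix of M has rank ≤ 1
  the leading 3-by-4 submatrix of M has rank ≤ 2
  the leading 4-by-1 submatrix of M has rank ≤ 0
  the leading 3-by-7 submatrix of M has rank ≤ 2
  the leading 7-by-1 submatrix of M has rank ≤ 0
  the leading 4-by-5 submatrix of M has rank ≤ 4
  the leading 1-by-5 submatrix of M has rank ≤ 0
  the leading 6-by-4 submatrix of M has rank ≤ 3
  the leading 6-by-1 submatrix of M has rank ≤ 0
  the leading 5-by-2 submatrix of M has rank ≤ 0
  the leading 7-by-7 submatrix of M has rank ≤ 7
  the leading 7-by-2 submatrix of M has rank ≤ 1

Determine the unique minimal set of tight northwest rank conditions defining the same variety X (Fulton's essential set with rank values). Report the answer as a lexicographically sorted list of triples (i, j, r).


Computing R[i][j] = min implied NW-rank bound (n=8, 37 conditions):

  R[1]: 0 | 0 | 0 | 0 | 0 | 1 | 1 | 1
  R[2]: 0 | 0 | 1 | 1 | 1 | 2 | 2 | 2
  R[3]: 0 | 0 | 1 | 1 | 1 | 2 | 2 | 3
  R[4]: 0 | 0 | 1 | 1 | 1 | 2 | 3 | 4
  R[5]: 0 | 0 | 1 | 1 | 2 | 3 | 4 | 5
  R[6]: 0 | 1 | 2 | 2 | 3 | 4 | 5 | 6
  R[7]: 0 | 1 | 2 | 3 | 4 | 5 | 6 | 7
  R[8]: 1 | 2 | 3 | 4 | 5 | 6 | 7 | 8

so w = (6, 3, 8, 7, 5, 2, 4, 1).

|D(w)|=21, |Ess(w)|=6:

[(1, 5, 0), (3, 7, 2), (4, 5, 1), (5, 2, 0), (5, 4, 1), (7, 1, 0)]
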